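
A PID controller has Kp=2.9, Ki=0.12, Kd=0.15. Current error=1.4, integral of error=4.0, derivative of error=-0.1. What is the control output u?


u = Kp*e + Ki*int(e) + Kd*de/dt
= 2.9*1.4 + 0.12*4.0 + 0.15*(-0.1)
= 4.06 + 0.48 + -0.015
= 4.525


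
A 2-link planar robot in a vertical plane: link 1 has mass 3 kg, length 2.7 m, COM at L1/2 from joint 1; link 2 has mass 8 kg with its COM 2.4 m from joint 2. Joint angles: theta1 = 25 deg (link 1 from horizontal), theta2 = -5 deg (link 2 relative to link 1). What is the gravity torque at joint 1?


Horizontal distance from joint 1 to link-1 COM:
  x_c1 = (L1/2)*cos(t1) = 1.35 * 0.9063 = 1.2235 m
Horizontal distance from joint 1 to link-2 COM:
  x_c2 = L1*cos(t1) + Lc2*cos(t1+t2)
       = 2.7*0.9063 + 2.4*0.9397 = 4.7023 m
tau1 = m1*g*x_c1 + m2*g*x_c2
     = 3*9.81*1.2235 + 8*9.81*4.7023
     = 36.0081 + 369.036
     = 405.044 Nm


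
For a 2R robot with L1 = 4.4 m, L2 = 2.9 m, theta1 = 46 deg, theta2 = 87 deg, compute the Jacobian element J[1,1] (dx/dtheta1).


J[1,1] = -L1*sin(t1) - L2*sin(t1+t2)
= -4.4*sin(46) - 2.9*sin(133)
= -5.286


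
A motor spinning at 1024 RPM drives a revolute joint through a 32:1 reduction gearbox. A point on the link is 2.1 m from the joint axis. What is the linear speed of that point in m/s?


omega_motor = 1024 * 2*pi/60 = 107.233 rad/s
omega_joint = omega_motor / 32 = 3.351 rad/s
v = omega_joint * r = 3.351 * 2.1
= 7.0372 m/s


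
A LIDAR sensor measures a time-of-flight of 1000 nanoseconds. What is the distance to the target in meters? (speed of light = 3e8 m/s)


tof = 1000 ns = 1e-06 s
dist = c * tof / 2
= 3e8 * 1e-06 / 2
= 150.0 m


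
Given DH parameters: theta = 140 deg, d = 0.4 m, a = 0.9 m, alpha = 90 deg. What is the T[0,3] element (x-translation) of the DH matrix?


T[0,3] = a * cos(theta)
= 0.9 * cos(140 deg)
= 0.9 * -0.766
= -0.6894


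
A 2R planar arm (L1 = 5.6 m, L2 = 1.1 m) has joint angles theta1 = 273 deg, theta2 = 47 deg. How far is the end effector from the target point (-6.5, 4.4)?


End effector via forward kinematics:
x = L1*cos(t1) + L2*cos(t1+t2) = 1.1357
y = L1*sin(t1) + L2*sin(t1+t2) = -6.2994
Distance to target:
d = sqrt((-6.5 - 1.1357)^2 + (4.4 - -6.2994)^2)
= sqrt(58.3044 + 114.477)
= 13.1446 m


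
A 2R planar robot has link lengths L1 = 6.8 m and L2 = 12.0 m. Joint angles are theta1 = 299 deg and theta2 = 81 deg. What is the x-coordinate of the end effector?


Convert angles to radians: theta1 = 5.2185, theta2 = 1.4137
x = L1*cos(theta1) + L2*cos(theta1+theta2)
x = 3.2967 + 11.2763
x = 14.573


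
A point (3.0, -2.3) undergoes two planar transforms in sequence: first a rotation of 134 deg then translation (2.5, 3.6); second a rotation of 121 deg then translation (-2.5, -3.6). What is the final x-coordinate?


After transform 1:
x1 = cos(134)*3.0 - sin(134)*-2.3 + 2.5 = 2.0705
y1 = sin(134)*3.0 + cos(134)*-2.3 + 3.6 = 7.3557
After transform 2:
x2 = cos(121)*2.0705 - sin(121)*7.3557 + -2.5
= -9.8715


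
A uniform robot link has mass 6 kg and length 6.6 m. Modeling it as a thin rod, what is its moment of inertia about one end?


I = (1/3) * m * L^2
= (1/3) * 6 * 6.6^2
= 0.333333 * 6 * 43.56
= 87.12 kg*m^2


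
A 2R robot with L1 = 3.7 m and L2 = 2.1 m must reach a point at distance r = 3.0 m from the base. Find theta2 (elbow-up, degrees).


cos(theta2) = (r^2 - L1^2 - L2^2) / (2*L1*L2)
cos(theta2) = (9.0 - 13.69 - 4.41) / 15.54
cos(theta2) = -0.585586
theta2 = 125.8444 degrees


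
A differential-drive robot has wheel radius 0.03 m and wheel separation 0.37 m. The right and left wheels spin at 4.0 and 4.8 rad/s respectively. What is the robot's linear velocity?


vR = r*wR = 0.03*4.0 = 0.12 m/s
vL = r*wL = 0.03*4.8 = 0.144 m/s
v = (vR+vL)/2 = 0.132 m/s
omega = (vR-vL)/L = -0.0649 rad/s
linear velocity = 0.132 m/s


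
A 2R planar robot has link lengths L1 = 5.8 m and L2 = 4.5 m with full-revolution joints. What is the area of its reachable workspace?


r_max = L1 + L2 = 10.3 m
r_min = |L1 - L2| = 1.3 m
Area = pi*(r_max^2 - r_min^2)
= pi*(106.09 - 1.69)
= pi * 104.4
= 327.9823 m^2


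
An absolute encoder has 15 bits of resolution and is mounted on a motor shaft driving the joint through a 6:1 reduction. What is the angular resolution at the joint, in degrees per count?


counts = 2^15 = 32768
effective counts at joint = 32768 * 6 = 196608
resolution = 360 / 196608
= 0.0018 deg/count


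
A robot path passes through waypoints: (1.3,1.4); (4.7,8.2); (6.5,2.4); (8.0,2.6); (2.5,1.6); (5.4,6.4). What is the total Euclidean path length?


Segment lengths:
  seg1 = sqrt((3.4)^2 + (6.8)^2) = 7.6026
  seg2 = sqrt((1.8)^2 + (-5.8)^2) = 6.0729
  seg3 = sqrt((1.5)^2 + (0.2)^2) = 1.5133
  seg4 = sqrt((-5.5)^2 + (-1.0)^2) = 5.5902
  seg5 = sqrt((2.9)^2 + (4.8)^2) = 5.608
Total = 26.387


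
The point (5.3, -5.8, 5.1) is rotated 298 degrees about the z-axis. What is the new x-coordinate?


Rotation about z-axis: x' = x*cos(theta) - y*sin(theta)
= 5.3 * 0.4695 - -5.8 * -0.8829
= -2.6329


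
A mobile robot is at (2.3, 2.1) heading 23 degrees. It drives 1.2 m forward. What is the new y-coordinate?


y_new = y0 + d*sin(theta)
= 2.1 + 1.2*sin(23)
= 2.1 + 0.4689
= 2.5689


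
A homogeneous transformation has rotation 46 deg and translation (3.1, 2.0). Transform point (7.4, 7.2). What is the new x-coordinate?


x' = cos(theta)*px - sin(theta)*py + tx
= 0.6947*7.4 - 0.7193*7.2 + 3.1
= 3.0612


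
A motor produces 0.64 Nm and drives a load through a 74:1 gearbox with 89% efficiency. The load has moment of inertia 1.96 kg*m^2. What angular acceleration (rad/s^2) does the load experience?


tau_out = tau_motor * N * eta
= 0.64 * 74 * 0.89 = 42.1504 Nm
alpha = tau_out / I = 42.1504 / 1.96
= 21.5053 rad/s^2


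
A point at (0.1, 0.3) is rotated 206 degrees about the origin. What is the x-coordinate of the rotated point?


x' = x*cos(theta) - y*sin(theta)
cos(206 deg) = -0.8988, sin(206 deg) = -0.4384
x' = 0.1 * -0.8988 - 0.3 * -0.4384
= -0.0899 - -0.1315
= 0.0416


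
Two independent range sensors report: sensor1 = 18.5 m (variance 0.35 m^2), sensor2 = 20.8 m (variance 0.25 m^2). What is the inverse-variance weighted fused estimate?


w1 = (1/var1) / (1/var1 + 1/var2)
   = 2.8571 / (2.8571 + 4.0) = 0.4167
w2 = 1 - w1 = 0.5833
fused = w1*s1 + w2*s2 = 7.7083 + 12.1333
= 19.8417 m


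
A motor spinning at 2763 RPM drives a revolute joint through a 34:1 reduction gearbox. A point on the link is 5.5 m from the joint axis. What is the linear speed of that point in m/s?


omega_motor = 2763 * 2*pi/60 = 289.3407 rad/s
omega_joint = omega_motor / 34 = 8.51 rad/s
v = omega_joint * r = 8.51 * 5.5
= 46.8051 m/s


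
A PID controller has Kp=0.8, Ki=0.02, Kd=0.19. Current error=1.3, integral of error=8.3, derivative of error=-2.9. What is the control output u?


u = Kp*e + Ki*int(e) + Kd*de/dt
= 0.8*1.3 + 0.02*8.3 + 0.19*(-2.9)
= 1.04 + 0.166 + -0.551
= 0.655


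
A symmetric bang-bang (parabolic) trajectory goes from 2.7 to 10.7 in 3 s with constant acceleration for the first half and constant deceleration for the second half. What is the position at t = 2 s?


Symmetric rest-to-rest: each phase covers (pf-p0)/2 in time T/2. 0.5*a*(T/2)^2 = (pf-p0)/2 => a = 4*(pf-p0)/T^2
a = 4*(10.7-2.7)/3^2 = 3.5556
t = 2 is in the deceleration phase (t > T/2).
p = pf - 0.5*a*(T-t)^2 = 10.7 - 0.5*3.5556*1^2
= 8.9222


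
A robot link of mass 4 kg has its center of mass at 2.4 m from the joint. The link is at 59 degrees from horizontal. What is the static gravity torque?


tau = m*g*L*cos(angle)
= 4 * 9.81 * 2.4 * cos(59 deg)
= 4 * 9.81 * 2.4 * 0.515
= 48.5042 Nm


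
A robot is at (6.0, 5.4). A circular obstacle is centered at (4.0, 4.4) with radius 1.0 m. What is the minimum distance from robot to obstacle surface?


center_dist = sqrt((6.0-4.0)^2 + (5.4-4.4)^2)
= sqrt(4.0 + 1.0)
= 2.2361
min_dist = center_dist - radius = 2.2361 - 1.0 = 1.2361 m


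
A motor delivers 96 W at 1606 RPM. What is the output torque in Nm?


omega = 1606 * 2*pi/60 = 168.1799 rad/s
tau = P / omega = 96 / 168.1799
= 0.5708 Nm


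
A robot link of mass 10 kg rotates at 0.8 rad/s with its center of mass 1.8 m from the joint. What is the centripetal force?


F = m * omega^2 * r
= 10 * 0.8^2 * 1.8
= 10 * 0.64 * 1.8
= 11.52 N


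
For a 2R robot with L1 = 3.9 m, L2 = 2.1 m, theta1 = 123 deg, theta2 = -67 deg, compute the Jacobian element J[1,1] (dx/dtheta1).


J[1,1] = -L1*sin(t1) - L2*sin(t1+t2)
= -3.9*sin(123) - 2.1*sin(56)
= -5.0118


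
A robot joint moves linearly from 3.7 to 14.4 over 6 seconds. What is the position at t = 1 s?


s = t/T = 1/6 = 0.1667
p(t) = p0 + (pf-p0)*s
= 3.7 + (14.4 - 3.7) * 0.1667
= 5.4833


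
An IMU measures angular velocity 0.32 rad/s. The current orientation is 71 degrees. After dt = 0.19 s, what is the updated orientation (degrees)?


delta_theta = w * dt = 0.32 * 0.19 = 0.0608 rad
= 3.4836 deg
theta_new = 71 + 3.4836 = 74.4836 deg


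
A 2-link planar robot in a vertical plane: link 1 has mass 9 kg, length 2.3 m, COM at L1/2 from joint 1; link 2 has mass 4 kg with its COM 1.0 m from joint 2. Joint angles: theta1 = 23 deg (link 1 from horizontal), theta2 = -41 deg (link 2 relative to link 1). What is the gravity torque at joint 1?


Horizontal distance from joint 1 to link-1 COM:
  x_c1 = (L1/2)*cos(t1) = 1.15 * 0.9205 = 1.0586 m
Horizontal distance from joint 1 to link-2 COM:
  x_c2 = L1*cos(t1) + Lc2*cos(t1+t2)
       = 2.3*0.9205 + 1.0*0.9511 = 3.0682 m
tau1 = m1*g*x_c1 + m2*g*x_c2
     = 9*9.81*1.0586 + 4*9.81*3.0682
     = 93.4621 + 120.3969
     = 213.8589 Nm


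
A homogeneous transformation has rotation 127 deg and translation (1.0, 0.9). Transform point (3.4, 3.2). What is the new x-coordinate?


x' = cos(theta)*px - sin(theta)*py + tx
= -0.6018*3.4 - 0.7986*3.2 + 1.0
= -3.6018


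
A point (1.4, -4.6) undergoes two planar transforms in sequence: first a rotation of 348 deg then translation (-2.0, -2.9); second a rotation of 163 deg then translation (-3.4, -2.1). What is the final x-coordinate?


After transform 1:
x1 = cos(348)*1.4 - sin(348)*-4.6 + -2.0 = -1.587
y1 = sin(348)*1.4 + cos(348)*-4.6 + -2.9 = -7.6906
After transform 2:
x2 = cos(163)*-1.587 - sin(163)*-7.6906 + -3.4
= 0.3661


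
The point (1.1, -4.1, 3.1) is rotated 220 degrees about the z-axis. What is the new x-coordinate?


Rotation about z-axis: x' = x*cos(theta) - y*sin(theta)
= 1.1 * -0.766 - -4.1 * -0.6428
= -3.4781


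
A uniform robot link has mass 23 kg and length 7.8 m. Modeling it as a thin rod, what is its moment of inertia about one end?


I = (1/3) * m * L^2
= (1/3) * 23 * 7.8^2
= 0.333333 * 23 * 60.84
= 466.44 kg*m^2


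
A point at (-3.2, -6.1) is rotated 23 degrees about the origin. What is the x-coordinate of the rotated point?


x' = x*cos(theta) - y*sin(theta)
cos(23 deg) = 0.9205, sin(23 deg) = 0.3907
x' = -3.2 * 0.9205 - -6.1 * 0.3907
= -2.9456 - -2.3835
= -0.5622


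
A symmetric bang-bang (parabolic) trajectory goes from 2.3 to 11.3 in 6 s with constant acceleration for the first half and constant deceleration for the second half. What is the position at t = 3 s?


Symmetric rest-to-rest: each phase covers (pf-p0)/2 in time T/2. 0.5*a*(T/2)^2 = (pf-p0)/2 => a = 4*(pf-p0)/T^2
a = 4*(11.3-2.3)/6^2 = 1.0
t = 3 is in the acceleration phase (t <= T/2).
p = p0 + 0.5*a*t^2 = 2.3 + 0.5*1.0*3^2
= 6.8


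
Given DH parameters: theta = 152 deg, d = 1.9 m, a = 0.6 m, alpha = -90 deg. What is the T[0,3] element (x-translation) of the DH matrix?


T[0,3] = a * cos(theta)
= 0.6 * cos(152 deg)
= 0.6 * -0.8829
= -0.5298


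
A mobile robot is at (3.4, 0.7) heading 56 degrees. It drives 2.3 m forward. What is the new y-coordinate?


y_new = y0 + d*sin(theta)
= 0.7 + 2.3*sin(56)
= 0.7 + 1.9068
= 2.6068


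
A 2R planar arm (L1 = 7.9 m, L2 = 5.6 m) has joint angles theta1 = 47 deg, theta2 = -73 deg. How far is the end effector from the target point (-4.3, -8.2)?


End effector via forward kinematics:
x = L1*cos(t1) + L2*cos(t1+t2) = 10.421
y = L1*sin(t1) + L2*sin(t1+t2) = 3.3228
Distance to target:
d = sqrt((-4.3 - 10.421)^2 + (-8.2 - 3.3228)^2)
= sqrt(216.7088 + 132.7753)
= 18.6945 m


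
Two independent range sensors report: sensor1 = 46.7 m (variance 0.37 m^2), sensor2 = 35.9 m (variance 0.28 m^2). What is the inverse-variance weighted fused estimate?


w1 = (1/var1) / (1/var1 + 1/var2)
   = 2.7027 / (2.7027 + 3.5714) = 0.4308
w2 = 1 - w1 = 0.5692
fused = w1*s1 + w2*s2 = 20.1169 + 20.4354
= 40.5523 m


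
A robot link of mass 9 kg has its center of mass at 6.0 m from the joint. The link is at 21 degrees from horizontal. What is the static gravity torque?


tau = m*g*L*cos(angle)
= 9 * 9.81 * 6.0 * cos(21 deg)
= 9 * 9.81 * 6.0 * 0.9336
= 494.5549 Nm


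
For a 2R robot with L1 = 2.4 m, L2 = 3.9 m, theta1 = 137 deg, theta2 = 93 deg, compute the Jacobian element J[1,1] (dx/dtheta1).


J[1,1] = -L1*sin(t1) - L2*sin(t1+t2)
= -2.4*sin(137) - 3.9*sin(230)
= 1.3508


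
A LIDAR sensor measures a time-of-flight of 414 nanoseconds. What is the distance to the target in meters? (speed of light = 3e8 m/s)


tof = 414 ns = 4.14e-07 s
dist = c * tof / 2
= 3e8 * 4.14e-07 / 2
= 62.1 m


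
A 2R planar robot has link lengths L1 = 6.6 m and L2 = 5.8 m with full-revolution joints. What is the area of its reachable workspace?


r_max = L1 + L2 = 12.4 m
r_min = |L1 - L2| = 0.8 m
Area = pi*(r_max^2 - r_min^2)
= pi*(153.76 - 0.64)
= pi * 153.12
= 481.0407 m^2


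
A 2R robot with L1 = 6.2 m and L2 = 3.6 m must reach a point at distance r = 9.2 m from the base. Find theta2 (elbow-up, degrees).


cos(theta2) = (r^2 - L1^2 - L2^2) / (2*L1*L2)
cos(theta2) = (84.64 - 38.44 - 12.96) / 44.64
cos(theta2) = 0.744624
theta2 = 41.8732 degrees


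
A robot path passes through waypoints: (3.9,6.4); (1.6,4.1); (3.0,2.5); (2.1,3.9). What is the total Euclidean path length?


Segment lengths:
  seg1 = sqrt((-2.3)^2 + (-2.3)^2) = 3.2527
  seg2 = sqrt((1.4)^2 + (-1.6)^2) = 2.126
  seg3 = sqrt((-0.9)^2 + (1.4)^2) = 1.6643
Total = 7.0431


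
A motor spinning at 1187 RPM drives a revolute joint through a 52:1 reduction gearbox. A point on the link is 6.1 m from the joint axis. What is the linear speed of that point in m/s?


omega_motor = 1187 * 2*pi/60 = 124.3023 rad/s
omega_joint = omega_motor / 52 = 2.3904 rad/s
v = omega_joint * r = 2.3904 * 6.1
= 14.5816 m/s


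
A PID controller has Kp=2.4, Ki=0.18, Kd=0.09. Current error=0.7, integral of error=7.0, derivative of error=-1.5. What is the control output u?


u = Kp*e + Ki*int(e) + Kd*de/dt
= 2.4*0.7 + 0.18*7.0 + 0.09*(-1.5)
= 1.68 + 1.26 + -0.135
= 2.805


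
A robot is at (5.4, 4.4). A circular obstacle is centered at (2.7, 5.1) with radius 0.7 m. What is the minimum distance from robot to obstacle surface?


center_dist = sqrt((5.4-2.7)^2 + (4.4-5.1)^2)
= sqrt(7.29 + 0.49)
= 2.7893
min_dist = center_dist - radius = 2.7893 - 0.7 = 2.0893 m


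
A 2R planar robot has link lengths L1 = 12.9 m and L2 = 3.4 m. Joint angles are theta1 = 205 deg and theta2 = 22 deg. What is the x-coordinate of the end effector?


Convert angles to radians: theta1 = 3.5779, theta2 = 0.384
x = L1*cos(theta1) + L2*cos(theta1+theta2)
x = -11.6914 + -2.3188
x = -14.0102


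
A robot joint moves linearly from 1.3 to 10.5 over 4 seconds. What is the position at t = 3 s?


s = t/T = 3/4 = 0.75
p(t) = p0 + (pf-p0)*s
= 1.3 + (10.5 - 1.3) * 0.75
= 8.2


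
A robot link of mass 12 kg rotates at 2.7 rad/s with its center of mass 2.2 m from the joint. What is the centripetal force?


F = m * omega^2 * r
= 12 * 2.7^2 * 2.2
= 12 * 7.29 * 2.2
= 192.456 N


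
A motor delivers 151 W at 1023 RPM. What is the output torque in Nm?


omega = 1023 * 2*pi/60 = 107.1283 rad/s
tau = P / omega = 151 / 107.1283
= 1.4095 Nm


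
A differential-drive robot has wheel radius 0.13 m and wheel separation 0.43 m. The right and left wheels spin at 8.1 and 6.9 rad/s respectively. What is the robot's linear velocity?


vR = r*wR = 0.13*8.1 = 1.053 m/s
vL = r*wL = 0.13*6.9 = 0.897 m/s
v = (vR+vL)/2 = 0.975 m/s
omega = (vR-vL)/L = 0.3628 rad/s
linear velocity = 0.975 m/s


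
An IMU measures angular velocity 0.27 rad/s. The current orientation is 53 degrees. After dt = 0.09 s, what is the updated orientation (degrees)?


delta_theta = w * dt = 0.27 * 0.09 = 0.0243 rad
= 1.3923 deg
theta_new = 53 + 1.3923 = 54.3923 deg


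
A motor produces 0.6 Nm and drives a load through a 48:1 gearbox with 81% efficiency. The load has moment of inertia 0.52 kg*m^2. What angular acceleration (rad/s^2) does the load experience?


tau_out = tau_motor * N * eta
= 0.6 * 48 * 0.81 = 23.328 Nm
alpha = tau_out / I = 23.328 / 0.52
= 44.8615 rad/s^2


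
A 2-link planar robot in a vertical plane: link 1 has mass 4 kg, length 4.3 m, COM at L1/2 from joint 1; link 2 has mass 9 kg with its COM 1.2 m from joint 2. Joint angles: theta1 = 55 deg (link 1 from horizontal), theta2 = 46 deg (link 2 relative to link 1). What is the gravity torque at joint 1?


Horizontal distance from joint 1 to link-1 COM:
  x_c1 = (L1/2)*cos(t1) = 2.15 * 0.5736 = 1.2332 m
Horizontal distance from joint 1 to link-2 COM:
  x_c2 = L1*cos(t1) + Lc2*cos(t1+t2)
       = 4.3*0.5736 + 1.2*-0.1908 = 2.2374 m
tau1 = m1*g*x_c1 + m2*g*x_c2
     = 4*9.81*1.2332 + 9*9.81*2.2374
     = 48.3903 + 197.5407
     = 245.9311 Nm


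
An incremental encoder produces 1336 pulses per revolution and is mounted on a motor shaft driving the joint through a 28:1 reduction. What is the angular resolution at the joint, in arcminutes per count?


counts per rev = 1336
effective counts at joint = 1336 * 28 = 37408
resolution = 360*60 / 37408
= 0.5774 arcmin/count


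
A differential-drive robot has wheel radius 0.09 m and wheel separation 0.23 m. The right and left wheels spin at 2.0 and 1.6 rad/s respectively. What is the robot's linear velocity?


vR = r*wR = 0.09*2.0 = 0.18 m/s
vL = r*wL = 0.09*1.6 = 0.144 m/s
v = (vR+vL)/2 = 0.162 m/s
omega = (vR-vL)/L = 0.1565 rad/s
linear velocity = 0.162 m/s


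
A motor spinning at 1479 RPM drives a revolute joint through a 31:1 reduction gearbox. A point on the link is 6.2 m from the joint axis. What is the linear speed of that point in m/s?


omega_motor = 1479 * 2*pi/60 = 154.8805 rad/s
omega_joint = omega_motor / 31 = 4.9961 rad/s
v = omega_joint * r = 4.9961 * 6.2
= 30.9761 m/s


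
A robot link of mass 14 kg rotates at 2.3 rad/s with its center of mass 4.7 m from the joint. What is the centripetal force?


F = m * omega^2 * r
= 14 * 2.3^2 * 4.7
= 14 * 5.29 * 4.7
= 348.082 N


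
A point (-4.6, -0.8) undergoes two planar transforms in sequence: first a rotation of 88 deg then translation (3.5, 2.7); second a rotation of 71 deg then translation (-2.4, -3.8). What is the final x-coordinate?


After transform 1:
x1 = cos(88)*-4.6 - sin(88)*-0.8 + 3.5 = 4.139
y1 = sin(88)*-4.6 + cos(88)*-0.8 + 2.7 = -1.9251
After transform 2:
x2 = cos(71)*4.139 - sin(71)*-1.9251 + -2.4
= 0.7678


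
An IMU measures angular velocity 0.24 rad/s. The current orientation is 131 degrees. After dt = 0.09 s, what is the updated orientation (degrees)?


delta_theta = w * dt = 0.24 * 0.09 = 0.0216 rad
= 1.2376 deg
theta_new = 131 + 1.2376 = 132.2376 deg


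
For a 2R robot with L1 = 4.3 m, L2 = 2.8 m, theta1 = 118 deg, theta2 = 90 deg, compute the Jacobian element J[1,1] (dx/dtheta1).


J[1,1] = -L1*sin(t1) - L2*sin(t1+t2)
= -4.3*sin(118) - 2.8*sin(208)
= -2.4822


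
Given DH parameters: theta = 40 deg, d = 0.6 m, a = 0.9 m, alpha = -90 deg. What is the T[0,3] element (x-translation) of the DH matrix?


T[0,3] = a * cos(theta)
= 0.9 * cos(40 deg)
= 0.9 * 0.766
= 0.6894


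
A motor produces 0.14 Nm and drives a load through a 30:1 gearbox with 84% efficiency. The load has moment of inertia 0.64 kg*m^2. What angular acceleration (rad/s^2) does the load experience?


tau_out = tau_motor * N * eta
= 0.14 * 30 * 0.84 = 3.528 Nm
alpha = tau_out / I = 3.528 / 0.64
= 5.5125 rad/s^2


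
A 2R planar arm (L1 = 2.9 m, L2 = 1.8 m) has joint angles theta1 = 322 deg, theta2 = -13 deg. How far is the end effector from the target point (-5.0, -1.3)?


End effector via forward kinematics:
x = L1*cos(t1) + L2*cos(t1+t2) = 3.418
y = L1*sin(t1) + L2*sin(t1+t2) = -3.1843
Distance to target:
d = sqrt((-5.0 - 3.418)^2 + (-1.3 - -3.1843)^2)
= sqrt(70.8629 + 3.5505)
= 8.6263 m


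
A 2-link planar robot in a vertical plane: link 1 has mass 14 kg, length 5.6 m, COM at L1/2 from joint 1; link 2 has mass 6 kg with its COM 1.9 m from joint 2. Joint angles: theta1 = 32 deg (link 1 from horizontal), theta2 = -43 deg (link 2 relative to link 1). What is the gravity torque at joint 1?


Horizontal distance from joint 1 to link-1 COM:
  x_c1 = (L1/2)*cos(t1) = 2.8 * 0.848 = 2.3745 m
Horizontal distance from joint 1 to link-2 COM:
  x_c2 = L1*cos(t1) + Lc2*cos(t1+t2)
       = 5.6*0.848 + 1.9*0.9816 = 6.6142 m
tau1 = m1*g*x_c1 + m2*g*x_c2
     = 14*9.81*2.3745 + 6*9.81*6.6142
     = 326.1186 + 389.3095
     = 715.4281 Nm


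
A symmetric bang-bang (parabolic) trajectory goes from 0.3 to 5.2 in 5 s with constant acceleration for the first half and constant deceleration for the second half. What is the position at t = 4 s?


Symmetric rest-to-rest: each phase covers (pf-p0)/2 in time T/2. 0.5*a*(T/2)^2 = (pf-p0)/2 => a = 4*(pf-p0)/T^2
a = 4*(5.2-0.3)/5^2 = 0.784
t = 4 is in the deceleration phase (t > T/2).
p = pf - 0.5*a*(T-t)^2 = 5.2 - 0.5*0.784*1^2
= 4.808


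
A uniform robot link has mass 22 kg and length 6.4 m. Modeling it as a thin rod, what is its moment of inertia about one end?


I = (1/3) * m * L^2
= (1/3) * 22 * 6.4^2
= 0.333333 * 22 * 40.96
= 300.3733 kg*m^2


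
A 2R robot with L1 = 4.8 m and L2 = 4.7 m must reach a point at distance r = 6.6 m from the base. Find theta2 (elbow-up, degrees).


cos(theta2) = (r^2 - L1^2 - L2^2) / (2*L1*L2)
cos(theta2) = (43.56 - 23.04 - 22.09) / 45.12
cos(theta2) = -0.034796
theta2 = 91.9941 degrees


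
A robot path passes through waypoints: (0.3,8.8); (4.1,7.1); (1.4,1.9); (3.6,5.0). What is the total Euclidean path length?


Segment lengths:
  seg1 = sqrt((3.8)^2 + (-1.7)^2) = 4.1629
  seg2 = sqrt((-2.7)^2 + (-5.2)^2) = 5.8592
  seg3 = sqrt((2.2)^2 + (3.1)^2) = 3.8013
Total = 13.8234


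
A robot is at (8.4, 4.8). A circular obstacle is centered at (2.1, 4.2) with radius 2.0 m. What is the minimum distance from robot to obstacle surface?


center_dist = sqrt((8.4-2.1)^2 + (4.8-4.2)^2)
= sqrt(39.69 + 0.36)
= 6.3285
min_dist = center_dist - radius = 6.3285 - 2.0 = 4.3285 m


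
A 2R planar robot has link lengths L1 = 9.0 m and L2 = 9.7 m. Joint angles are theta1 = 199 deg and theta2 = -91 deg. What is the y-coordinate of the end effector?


Convert angles to radians: theta1 = 3.4732, theta2 = -1.5882
y = L1*sin(theta1) + L2*sin(theta1+theta2)
y = -2.9301 + 9.2252
y = 6.2951


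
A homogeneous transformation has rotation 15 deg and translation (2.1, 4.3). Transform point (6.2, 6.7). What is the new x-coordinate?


x' = cos(theta)*px - sin(theta)*py + tx
= 0.9659*6.2 - 0.2588*6.7 + 2.1
= 6.3547


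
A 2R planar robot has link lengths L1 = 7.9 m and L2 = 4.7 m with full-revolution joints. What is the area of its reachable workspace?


r_max = L1 + L2 = 12.6 m
r_min = |L1 - L2| = 3.2 m
Area = pi*(r_max^2 - r_min^2)
= pi*(158.76 - 10.24)
= pi * 148.52
= 466.5893 m^2


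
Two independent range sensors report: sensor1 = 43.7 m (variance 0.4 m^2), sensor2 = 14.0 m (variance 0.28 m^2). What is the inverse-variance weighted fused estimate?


w1 = (1/var1) / (1/var1 + 1/var2)
   = 2.5 / (2.5 + 3.5714) = 0.4118
w2 = 1 - w1 = 0.5882
fused = w1*s1 + w2*s2 = 17.9941 + 8.2353
= 26.2294 m


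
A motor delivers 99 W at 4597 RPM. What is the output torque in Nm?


omega = 4597 * 2*pi/60 = 481.3967 rad/s
tau = P / omega = 99 / 481.3967
= 0.2057 Nm


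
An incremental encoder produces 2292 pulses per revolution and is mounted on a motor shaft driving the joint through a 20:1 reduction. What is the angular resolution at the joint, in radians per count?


counts per rev = 2292
effective counts at joint = 2292 * 20 = 45840
resolution = 2*pi / 45840
= 1.3707e-04 rad/count


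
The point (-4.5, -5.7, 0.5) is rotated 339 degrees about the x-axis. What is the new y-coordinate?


Rotation about x-axis: y' = y*cos(theta) - z*sin(theta)
= -5.7 * 0.9336 - 0.5 * -0.3584
= -5.1422


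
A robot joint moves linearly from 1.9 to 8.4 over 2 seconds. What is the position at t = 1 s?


s = t/T = 1/2 = 0.5
p(t) = p0 + (pf-p0)*s
= 1.9 + (8.4 - 1.9) * 0.5
= 5.15


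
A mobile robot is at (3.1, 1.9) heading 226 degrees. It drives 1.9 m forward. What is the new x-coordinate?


x_new = x0 + d*cos(theta)
= 3.1 + 1.9*cos(226)
= 3.1 + -1.3199
= 1.7801


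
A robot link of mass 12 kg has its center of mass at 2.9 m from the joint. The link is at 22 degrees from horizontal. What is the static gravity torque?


tau = m*g*L*cos(angle)
= 12 * 9.81 * 2.9 * cos(22 deg)
= 12 * 9.81 * 2.9 * 0.9272
= 316.5294 Nm


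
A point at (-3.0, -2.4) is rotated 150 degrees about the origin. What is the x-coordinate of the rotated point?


x' = x*cos(theta) - y*sin(theta)
cos(150 deg) = -0.866, sin(150 deg) = 0.5
x' = -3.0 * -0.866 - -2.4 * 0.5
= 2.5981 - -1.2
= 3.7981


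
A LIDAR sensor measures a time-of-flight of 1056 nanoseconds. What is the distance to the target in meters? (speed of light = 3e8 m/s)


tof = 1056 ns = 1.056e-06 s
dist = c * tof / 2
= 3e8 * 1.056e-06 / 2
= 158.4 m


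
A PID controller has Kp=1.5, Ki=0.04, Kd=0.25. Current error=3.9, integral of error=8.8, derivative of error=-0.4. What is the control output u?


u = Kp*e + Ki*int(e) + Kd*de/dt
= 1.5*3.9 + 0.04*8.8 + 0.25*(-0.4)
= 5.85 + 0.352 + -0.1
= 6.102


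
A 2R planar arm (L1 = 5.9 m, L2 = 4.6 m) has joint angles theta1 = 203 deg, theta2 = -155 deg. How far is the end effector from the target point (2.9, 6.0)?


End effector via forward kinematics:
x = L1*cos(t1) + L2*cos(t1+t2) = -2.353
y = L1*sin(t1) + L2*sin(t1+t2) = 1.1132
Distance to target:
d = sqrt((2.9 - -2.353)^2 + (6.0 - 1.1132)^2)
= sqrt(27.5938 + 23.8813)
= 7.1746 m


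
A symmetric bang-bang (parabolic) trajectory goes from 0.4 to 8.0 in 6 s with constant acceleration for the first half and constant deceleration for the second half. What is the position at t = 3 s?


Symmetric rest-to-rest: each phase covers (pf-p0)/2 in time T/2. 0.5*a*(T/2)^2 = (pf-p0)/2 => a = 4*(pf-p0)/T^2
a = 4*(8.0-0.4)/6^2 = 0.8444
t = 3 is in the acceleration phase (t <= T/2).
p = p0 + 0.5*a*t^2 = 0.4 + 0.5*0.8444*3^2
= 4.2


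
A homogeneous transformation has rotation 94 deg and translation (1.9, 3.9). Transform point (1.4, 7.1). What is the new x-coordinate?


x' = cos(theta)*px - sin(theta)*py + tx
= -0.0698*1.4 - 0.9976*7.1 + 1.9
= -5.2804


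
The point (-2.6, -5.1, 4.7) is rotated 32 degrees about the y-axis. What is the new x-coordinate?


Rotation about y-axis: x' = x*cos(theta) + z*sin(theta)
= -2.6 * 0.848 + 4.7 * 0.5299
= 0.2857


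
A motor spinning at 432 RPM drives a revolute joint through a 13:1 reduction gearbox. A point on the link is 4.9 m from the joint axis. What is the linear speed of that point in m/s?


omega_motor = 432 * 2*pi/60 = 45.2389 rad/s
omega_joint = omega_motor / 13 = 3.4799 rad/s
v = omega_joint * r = 3.4799 * 4.9
= 17.0516 m/s


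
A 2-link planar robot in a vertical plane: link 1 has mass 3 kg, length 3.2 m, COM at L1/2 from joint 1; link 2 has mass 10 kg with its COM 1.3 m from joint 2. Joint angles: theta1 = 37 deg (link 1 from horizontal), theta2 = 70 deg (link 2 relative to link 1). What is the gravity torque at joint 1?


Horizontal distance from joint 1 to link-1 COM:
  x_c1 = (L1/2)*cos(t1) = 1.6 * 0.7986 = 1.2778 m
Horizontal distance from joint 1 to link-2 COM:
  x_c2 = L1*cos(t1) + Lc2*cos(t1+t2)
       = 3.2*0.7986 + 1.3*-0.2924 = 2.1756 m
tau1 = m1*g*x_c1 + m2*g*x_c2
     = 3*9.81*1.2778 + 10*9.81*2.1756
     = 37.6061 + 213.4215
     = 251.0276 Nm


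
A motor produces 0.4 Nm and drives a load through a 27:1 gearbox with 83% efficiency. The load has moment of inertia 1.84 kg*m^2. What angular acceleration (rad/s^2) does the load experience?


tau_out = tau_motor * N * eta
= 0.4 * 27 * 0.83 = 8.964 Nm
alpha = tau_out / I = 8.964 / 1.84
= 4.8717 rad/s^2


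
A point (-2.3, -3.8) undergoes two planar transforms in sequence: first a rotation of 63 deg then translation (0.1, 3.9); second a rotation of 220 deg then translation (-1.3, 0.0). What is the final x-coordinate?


After transform 1:
x1 = cos(63)*-2.3 - sin(63)*-3.8 + 0.1 = 2.4416
y1 = sin(63)*-2.3 + cos(63)*-3.8 + 3.9 = 0.1255
After transform 2:
x2 = cos(220)*2.4416 - sin(220)*0.1255 + -1.3
= -3.0897


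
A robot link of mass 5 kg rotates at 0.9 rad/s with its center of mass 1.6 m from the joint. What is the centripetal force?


F = m * omega^2 * r
= 5 * 0.9^2 * 1.6
= 5 * 0.81 * 1.6
= 6.48 N


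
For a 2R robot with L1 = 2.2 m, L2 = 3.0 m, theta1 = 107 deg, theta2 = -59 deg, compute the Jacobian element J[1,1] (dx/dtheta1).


J[1,1] = -L1*sin(t1) - L2*sin(t1+t2)
= -2.2*sin(107) - 3.0*sin(48)
= -4.3333


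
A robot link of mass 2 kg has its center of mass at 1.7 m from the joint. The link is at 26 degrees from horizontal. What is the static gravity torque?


tau = m*g*L*cos(angle)
= 2 * 9.81 * 1.7 * cos(26 deg)
= 2 * 9.81 * 1.7 * 0.8988
= 29.9784 Nm


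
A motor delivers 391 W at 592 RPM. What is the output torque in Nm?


omega = 592 * 2*pi/60 = 61.9941 rad/s
tau = P / omega = 391 / 61.9941
= 6.3071 Nm


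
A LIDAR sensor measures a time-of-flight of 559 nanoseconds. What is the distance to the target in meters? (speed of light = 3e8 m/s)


tof = 559 ns = 5.59e-07 s
dist = c * tof / 2
= 3e8 * 5.59e-07 / 2
= 83.85 m


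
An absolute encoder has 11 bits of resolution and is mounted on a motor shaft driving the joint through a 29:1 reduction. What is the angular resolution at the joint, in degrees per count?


counts = 2^11 = 2048
effective counts at joint = 2048 * 29 = 59392
resolution = 360 / 59392
= 0.0061 deg/count


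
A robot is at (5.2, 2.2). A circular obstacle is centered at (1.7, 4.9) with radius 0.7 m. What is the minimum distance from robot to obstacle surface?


center_dist = sqrt((5.2-1.7)^2 + (2.2-4.9)^2)
= sqrt(12.25 + 7.29)
= 4.4204
min_dist = center_dist - radius = 4.4204 - 0.7 = 3.7204 m


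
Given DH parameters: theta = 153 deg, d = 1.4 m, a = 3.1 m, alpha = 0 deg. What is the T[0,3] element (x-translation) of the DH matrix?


T[0,3] = a * cos(theta)
= 3.1 * cos(153 deg)
= 3.1 * -0.891
= -2.7621


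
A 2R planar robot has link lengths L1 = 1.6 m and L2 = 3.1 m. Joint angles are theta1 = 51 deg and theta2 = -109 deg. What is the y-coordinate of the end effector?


Convert angles to radians: theta1 = 0.8901, theta2 = -1.9024
y = L1*sin(theta1) + L2*sin(theta1+theta2)
y = 1.2434 + -2.6289
y = -1.3855


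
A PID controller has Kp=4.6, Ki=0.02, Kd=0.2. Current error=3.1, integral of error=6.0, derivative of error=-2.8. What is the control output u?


u = Kp*e + Ki*int(e) + Kd*de/dt
= 4.6*3.1 + 0.02*6.0 + 0.2*(-2.8)
= 14.26 + 0.12 + -0.56
= 13.82


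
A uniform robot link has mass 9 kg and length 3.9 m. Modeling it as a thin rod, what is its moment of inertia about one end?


I = (1/3) * m * L^2
= (1/3) * 9 * 3.9^2
= 0.333333 * 9 * 15.21
= 45.63 kg*m^2


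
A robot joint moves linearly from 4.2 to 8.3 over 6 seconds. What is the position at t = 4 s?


s = t/T = 4/6 = 0.6667
p(t) = p0 + (pf-p0)*s
= 4.2 + (8.3 - 4.2) * 0.6667
= 6.9333


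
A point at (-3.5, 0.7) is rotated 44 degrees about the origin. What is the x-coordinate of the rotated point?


x' = x*cos(theta) - y*sin(theta)
cos(44 deg) = 0.7193, sin(44 deg) = 0.6947
x' = -3.5 * 0.7193 - 0.7 * 0.6947
= -2.5177 - 0.4863
= -3.004


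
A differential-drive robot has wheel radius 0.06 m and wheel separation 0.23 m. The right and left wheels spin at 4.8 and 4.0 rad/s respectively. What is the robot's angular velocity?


vR = r*wR = 0.06*4.8 = 0.288 m/s
vL = r*wL = 0.06*4.0 = 0.24 m/s
v = (vR+vL)/2 = 0.264 m/s
omega = (vR-vL)/L = 0.2087 rad/s
angular velocity = 0.2087 rad/s


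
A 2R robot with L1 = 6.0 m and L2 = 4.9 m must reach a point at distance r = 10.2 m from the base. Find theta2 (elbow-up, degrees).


cos(theta2) = (r^2 - L1^2 - L2^2) / (2*L1*L2)
cos(theta2) = (104.04 - 36.0 - 24.01) / 58.8
cos(theta2) = 0.74881
theta2 = 41.5126 degrees


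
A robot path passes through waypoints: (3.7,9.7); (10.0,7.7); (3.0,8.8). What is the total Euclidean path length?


Segment lengths:
  seg1 = sqrt((6.3)^2 + (-2.0)^2) = 6.6098
  seg2 = sqrt((-7.0)^2 + (1.1)^2) = 7.0859
Total = 13.6957


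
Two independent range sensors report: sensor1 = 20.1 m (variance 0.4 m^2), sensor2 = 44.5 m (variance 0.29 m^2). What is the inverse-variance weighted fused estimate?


w1 = (1/var1) / (1/var1 + 1/var2)
   = 2.5 / (2.5 + 3.4483) = 0.4203
w2 = 1 - w1 = 0.5797
fused = w1*s1 + w2*s2 = 8.4478 + 25.7971
= 34.2449 m


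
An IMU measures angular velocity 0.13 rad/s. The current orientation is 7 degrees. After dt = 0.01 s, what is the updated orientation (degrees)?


delta_theta = w * dt = 0.13 * 0.01 = 0.0013 rad
= 0.0745 deg
theta_new = 7 + 0.0745 = 7.0745 deg


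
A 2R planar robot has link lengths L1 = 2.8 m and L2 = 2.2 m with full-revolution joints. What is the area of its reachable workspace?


r_max = L1 + L2 = 5.0 m
r_min = |L1 - L2| = 0.6 m
Area = pi*(r_max^2 - r_min^2)
= pi*(25.0 - 0.36)
= pi * 24.64
= 77.4088 m^2


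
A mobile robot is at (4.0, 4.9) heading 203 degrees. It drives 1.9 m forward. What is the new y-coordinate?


y_new = y0 + d*sin(theta)
= 4.9 + 1.9*sin(203)
= 4.9 + -0.7424
= 4.1576


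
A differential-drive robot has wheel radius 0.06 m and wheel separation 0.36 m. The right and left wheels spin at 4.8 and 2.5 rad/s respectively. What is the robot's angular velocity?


vR = r*wR = 0.06*4.8 = 0.288 m/s
vL = r*wL = 0.06*2.5 = 0.15 m/s
v = (vR+vL)/2 = 0.219 m/s
omega = (vR-vL)/L = 0.3833 rad/s
angular velocity = 0.3833 rad/s


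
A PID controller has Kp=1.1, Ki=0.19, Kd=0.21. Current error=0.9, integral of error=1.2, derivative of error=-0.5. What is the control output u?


u = Kp*e + Ki*int(e) + Kd*de/dt
= 1.1*0.9 + 0.19*1.2 + 0.21*(-0.5)
= 0.99 + 0.228 + -0.105
= 1.113


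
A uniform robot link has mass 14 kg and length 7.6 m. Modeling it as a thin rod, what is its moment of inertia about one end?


I = (1/3) * m * L^2
= (1/3) * 14 * 7.6^2
= 0.333333 * 14 * 57.76
= 269.5467 kg*m^2


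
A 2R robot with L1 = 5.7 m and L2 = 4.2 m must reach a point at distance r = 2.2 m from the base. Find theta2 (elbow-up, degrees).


cos(theta2) = (r^2 - L1^2 - L2^2) / (2*L1*L2)
cos(theta2) = (4.84 - 32.49 - 17.64) / 47.88
cos(theta2) = -0.945906
theta2 = 161.0684 degrees


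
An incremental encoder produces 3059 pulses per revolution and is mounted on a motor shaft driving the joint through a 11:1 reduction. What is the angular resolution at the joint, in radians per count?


counts per rev = 3059
effective counts at joint = 3059 * 11 = 33649
resolution = 2*pi / 33649
= 1.8673e-04 rad/count


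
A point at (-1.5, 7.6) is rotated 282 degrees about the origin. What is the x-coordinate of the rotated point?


x' = x*cos(theta) - y*sin(theta)
cos(282 deg) = 0.2079, sin(282 deg) = -0.9781
x' = -1.5 * 0.2079 - 7.6 * -0.9781
= -0.3119 - -7.4339
= 7.1221


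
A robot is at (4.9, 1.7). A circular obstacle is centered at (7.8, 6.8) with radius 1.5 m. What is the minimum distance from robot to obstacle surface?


center_dist = sqrt((4.9-7.8)^2 + (1.7-6.8)^2)
= sqrt(8.41 + 26.01)
= 5.8669
min_dist = center_dist - radius = 5.8669 - 1.5 = 4.3669 m


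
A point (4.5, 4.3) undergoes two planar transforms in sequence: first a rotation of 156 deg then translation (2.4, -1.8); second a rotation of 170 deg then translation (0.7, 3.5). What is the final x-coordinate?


After transform 1:
x1 = cos(156)*4.5 - sin(156)*4.3 + 2.4 = -3.4599
y1 = sin(156)*4.5 + cos(156)*4.3 + -1.8 = -3.8979
After transform 2:
x2 = cos(170)*-3.4599 - sin(170)*-3.8979 + 0.7
= 4.7842


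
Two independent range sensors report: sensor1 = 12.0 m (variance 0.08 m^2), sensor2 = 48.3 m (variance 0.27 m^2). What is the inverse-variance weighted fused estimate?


w1 = (1/var1) / (1/var1 + 1/var2)
   = 12.5 / (12.5 + 3.7037) = 0.7714
w2 = 1 - w1 = 0.2286
fused = w1*s1 + w2*s2 = 9.2571 + 11.04
= 20.2971 m


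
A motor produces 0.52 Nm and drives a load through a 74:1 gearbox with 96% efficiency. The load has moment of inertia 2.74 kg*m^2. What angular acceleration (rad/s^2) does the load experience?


tau_out = tau_motor * N * eta
= 0.52 * 74 * 0.96 = 36.9408 Nm
alpha = tau_out / I = 36.9408 / 2.74
= 13.482 rad/s^2


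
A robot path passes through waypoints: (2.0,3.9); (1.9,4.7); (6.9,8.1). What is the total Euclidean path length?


Segment lengths:
  seg1 = sqrt((-0.1)^2 + (0.8)^2) = 0.8062
  seg2 = sqrt((5.0)^2 + (3.4)^2) = 6.0465
Total = 6.8527


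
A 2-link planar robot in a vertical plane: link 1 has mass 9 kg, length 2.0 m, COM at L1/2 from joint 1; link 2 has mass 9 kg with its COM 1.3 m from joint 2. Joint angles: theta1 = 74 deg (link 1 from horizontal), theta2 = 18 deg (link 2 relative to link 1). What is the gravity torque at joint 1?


Horizontal distance from joint 1 to link-1 COM:
  x_c1 = (L1/2)*cos(t1) = 1.0 * 0.2756 = 0.2756 m
Horizontal distance from joint 1 to link-2 COM:
  x_c2 = L1*cos(t1) + Lc2*cos(t1+t2)
       = 2.0*0.2756 + 1.3*-0.0349 = 0.5059 m
tau1 = m1*g*x_c1 + m2*g*x_c2
     = 9*9.81*0.2756 + 9*9.81*0.5059
     = 24.336 + 44.6664
     = 69.0024 Nm


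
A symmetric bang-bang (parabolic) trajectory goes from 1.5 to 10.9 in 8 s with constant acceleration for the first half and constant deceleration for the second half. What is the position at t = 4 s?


Symmetric rest-to-rest: each phase covers (pf-p0)/2 in time T/2. 0.5*a*(T/2)^2 = (pf-p0)/2 => a = 4*(pf-p0)/T^2
a = 4*(10.9-1.5)/8^2 = 0.5875
t = 4 is in the acceleration phase (t <= T/2).
p = p0 + 0.5*a*t^2 = 1.5 + 0.5*0.5875*4^2
= 6.2


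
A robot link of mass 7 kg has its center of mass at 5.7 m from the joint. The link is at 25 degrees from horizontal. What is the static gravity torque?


tau = m*g*L*cos(angle)
= 7 * 9.81 * 5.7 * cos(25 deg)
= 7 * 9.81 * 5.7 * 0.9063
= 354.7461 Nm


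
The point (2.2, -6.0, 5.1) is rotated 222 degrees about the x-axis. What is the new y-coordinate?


Rotation about x-axis: y' = y*cos(theta) - z*sin(theta)
= -6.0 * -0.7431 - 5.1 * -0.6691
= 7.8714


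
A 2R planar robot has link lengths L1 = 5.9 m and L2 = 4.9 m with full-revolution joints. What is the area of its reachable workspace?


r_max = L1 + L2 = 10.8 m
r_min = |L1 - L2| = 1.0 m
Area = pi*(r_max^2 - r_min^2)
= pi*(116.64 - 1.0)
= pi * 115.64
= 363.2938 m^2


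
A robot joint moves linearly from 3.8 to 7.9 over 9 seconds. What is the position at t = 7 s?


s = t/T = 7/9 = 0.7778
p(t) = p0 + (pf-p0)*s
= 3.8 + (7.9 - 3.8) * 0.7778
= 6.9889


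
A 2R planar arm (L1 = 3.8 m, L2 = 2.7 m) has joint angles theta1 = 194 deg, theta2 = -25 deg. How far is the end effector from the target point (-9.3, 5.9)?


End effector via forward kinematics:
x = L1*cos(t1) + L2*cos(t1+t2) = -6.3375
y = L1*sin(t1) + L2*sin(t1+t2) = -0.4041
Distance to target:
d = sqrt((-9.3 - -6.3375)^2 + (5.9 - -0.4041)^2)
= sqrt(8.7763 + 39.7419)
= 6.9655 m


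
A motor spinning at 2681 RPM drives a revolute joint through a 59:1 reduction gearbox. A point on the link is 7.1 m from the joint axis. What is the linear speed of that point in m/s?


omega_motor = 2681 * 2*pi/60 = 280.7537 rad/s
omega_joint = omega_motor / 59 = 4.7585 rad/s
v = omega_joint * r = 4.7585 * 7.1
= 33.7856 m/s
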